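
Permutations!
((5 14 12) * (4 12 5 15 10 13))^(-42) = (4 10 12 13 15)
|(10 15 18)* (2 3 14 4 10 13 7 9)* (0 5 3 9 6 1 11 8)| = 14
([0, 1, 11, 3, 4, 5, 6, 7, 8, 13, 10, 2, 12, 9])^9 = [0, 1, 11, 3, 4, 5, 6, 7, 8, 13, 10, 2, 12, 9]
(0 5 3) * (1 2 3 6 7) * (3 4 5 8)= (0 8 3)(1 2 4 5 6 7)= [8, 2, 4, 0, 5, 6, 7, 1, 3]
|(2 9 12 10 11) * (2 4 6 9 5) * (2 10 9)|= 6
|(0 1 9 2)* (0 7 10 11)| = |(0 1 9 2 7 10 11)| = 7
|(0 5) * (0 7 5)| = |(5 7)| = 2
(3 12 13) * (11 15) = (3 12 13)(11 15) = [0, 1, 2, 12, 4, 5, 6, 7, 8, 9, 10, 15, 13, 3, 14, 11]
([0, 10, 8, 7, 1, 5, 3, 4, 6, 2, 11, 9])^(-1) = (1 4 7 3 6 8 2 9 11 10)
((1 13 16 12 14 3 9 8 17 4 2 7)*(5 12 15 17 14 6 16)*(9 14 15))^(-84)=(1 8 13 15 5 17 12 4 6 2 16 7 9)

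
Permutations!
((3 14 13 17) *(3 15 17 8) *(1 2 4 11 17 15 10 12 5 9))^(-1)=(1 9 5 12 10 17 11 4 2)(3 8 13 14)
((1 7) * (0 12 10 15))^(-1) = ((0 12 10 15)(1 7))^(-1) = (0 15 10 12)(1 7)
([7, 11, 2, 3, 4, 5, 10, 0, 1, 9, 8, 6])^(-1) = [7, 8, 2, 3, 4, 5, 11, 0, 10, 9, 6, 1]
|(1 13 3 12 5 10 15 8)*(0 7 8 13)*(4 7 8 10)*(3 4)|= 15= |(0 8 1)(3 12 5)(4 7 10 15 13)|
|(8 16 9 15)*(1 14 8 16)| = 3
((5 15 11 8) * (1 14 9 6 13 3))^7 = (1 14 9 6 13 3)(5 8 11 15)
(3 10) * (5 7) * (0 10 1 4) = (0 10 3 1 4)(5 7) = [10, 4, 2, 1, 0, 7, 6, 5, 8, 9, 3]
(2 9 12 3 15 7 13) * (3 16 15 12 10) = [0, 1, 9, 12, 4, 5, 6, 13, 8, 10, 3, 11, 16, 2, 14, 7, 15] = (2 9 10 3 12 16 15 7 13)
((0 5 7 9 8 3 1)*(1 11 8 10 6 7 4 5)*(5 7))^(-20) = (3 11 8)(4 6 9)(5 10 7)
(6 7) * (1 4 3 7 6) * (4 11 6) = (1 11 6 4 3 7) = [0, 11, 2, 7, 3, 5, 4, 1, 8, 9, 10, 6]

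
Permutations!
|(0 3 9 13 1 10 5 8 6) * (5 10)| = 8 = |(0 3 9 13 1 5 8 6)|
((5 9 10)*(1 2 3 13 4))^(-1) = ((1 2 3 13 4)(5 9 10))^(-1) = (1 4 13 3 2)(5 10 9)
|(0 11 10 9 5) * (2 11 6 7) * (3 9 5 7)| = 9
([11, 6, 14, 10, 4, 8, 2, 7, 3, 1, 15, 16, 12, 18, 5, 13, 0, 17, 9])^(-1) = [16, 9, 6, 8, 4, 14, 1, 7, 5, 18, 3, 0, 12, 15, 2, 10, 11, 17, 13]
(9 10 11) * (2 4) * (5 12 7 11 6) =(2 4)(5 12 7 11 9 10 6) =[0, 1, 4, 3, 2, 12, 5, 11, 8, 10, 6, 9, 7]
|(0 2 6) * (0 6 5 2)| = |(6)(2 5)| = 2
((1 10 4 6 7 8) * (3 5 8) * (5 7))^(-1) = (1 8 5 6 4 10)(3 7)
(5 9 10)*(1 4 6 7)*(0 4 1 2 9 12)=[4, 1, 9, 3, 6, 12, 7, 2, 8, 10, 5, 11, 0]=(0 4 6 7 2 9 10 5 12)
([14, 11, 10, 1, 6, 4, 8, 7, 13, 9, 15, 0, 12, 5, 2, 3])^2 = [2, 0, 15, 11, 8, 6, 13, 7, 5, 9, 3, 14, 12, 4, 10, 1]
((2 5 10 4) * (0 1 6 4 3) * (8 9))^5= ((0 1 6 4 2 5 10 3)(8 9))^5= (0 5 6 3 2 1 10 4)(8 9)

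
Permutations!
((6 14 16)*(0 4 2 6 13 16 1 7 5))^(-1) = (0 5 7 1 14 6 2 4)(13 16)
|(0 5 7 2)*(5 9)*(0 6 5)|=4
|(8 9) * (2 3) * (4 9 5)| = 4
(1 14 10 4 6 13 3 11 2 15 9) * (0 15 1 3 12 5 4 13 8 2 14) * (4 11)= (0 15 9 3 4 6 8 2 1)(5 11 14 10 13 12)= [15, 0, 1, 4, 6, 11, 8, 7, 2, 3, 13, 14, 5, 12, 10, 9]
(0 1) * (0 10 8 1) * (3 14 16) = [0, 10, 2, 14, 4, 5, 6, 7, 1, 9, 8, 11, 12, 13, 16, 15, 3] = (1 10 8)(3 14 16)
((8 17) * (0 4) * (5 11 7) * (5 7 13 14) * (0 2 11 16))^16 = ((0 4 2 11 13 14 5 16)(8 17))^16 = (17)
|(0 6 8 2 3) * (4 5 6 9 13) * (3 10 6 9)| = |(0 3)(2 10 6 8)(4 5 9 13)| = 4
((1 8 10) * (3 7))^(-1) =((1 8 10)(3 7))^(-1) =(1 10 8)(3 7)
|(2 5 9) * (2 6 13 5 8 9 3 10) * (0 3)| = 9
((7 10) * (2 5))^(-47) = ((2 5)(7 10))^(-47) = (2 5)(7 10)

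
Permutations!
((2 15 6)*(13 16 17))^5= (2 6 15)(13 17 16)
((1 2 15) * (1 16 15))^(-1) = ((1 2)(15 16))^(-1) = (1 2)(15 16)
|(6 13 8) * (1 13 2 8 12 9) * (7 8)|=4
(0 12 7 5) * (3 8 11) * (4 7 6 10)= (0 12 6 10 4 7 5)(3 8 11)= [12, 1, 2, 8, 7, 0, 10, 5, 11, 9, 4, 3, 6]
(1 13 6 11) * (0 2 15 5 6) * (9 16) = (0 2 15 5 6 11 1 13)(9 16) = [2, 13, 15, 3, 4, 6, 11, 7, 8, 16, 10, 1, 12, 0, 14, 5, 9]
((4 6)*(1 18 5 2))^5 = (1 18 5 2)(4 6)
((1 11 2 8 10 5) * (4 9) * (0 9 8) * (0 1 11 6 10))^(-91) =(0 9 4 8)(1 2 11 5 10 6)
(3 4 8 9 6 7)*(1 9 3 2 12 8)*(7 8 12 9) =(12)(1 7 2 9 6 8 3 4) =[0, 7, 9, 4, 1, 5, 8, 2, 3, 6, 10, 11, 12]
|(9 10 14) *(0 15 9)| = |(0 15 9 10 14)| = 5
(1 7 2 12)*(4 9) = [0, 7, 12, 3, 9, 5, 6, 2, 8, 4, 10, 11, 1] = (1 7 2 12)(4 9)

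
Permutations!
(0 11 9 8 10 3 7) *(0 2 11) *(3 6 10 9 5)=(2 11 5 3 7)(6 10)(8 9)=[0, 1, 11, 7, 4, 3, 10, 2, 9, 8, 6, 5]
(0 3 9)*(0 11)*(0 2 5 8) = (0 3 9 11 2 5 8) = [3, 1, 5, 9, 4, 8, 6, 7, 0, 11, 10, 2]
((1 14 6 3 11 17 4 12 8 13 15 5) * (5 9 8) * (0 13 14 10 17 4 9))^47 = ((0 13 15)(1 10 17 9 8 14 6 3 11 4 12 5))^47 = (0 15 13)(1 5 12 4 11 3 6 14 8 9 17 10)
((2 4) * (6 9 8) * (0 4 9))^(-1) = ((0 4 2 9 8 6))^(-1) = (0 6 8 9 2 4)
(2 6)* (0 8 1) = (0 8 1)(2 6) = [8, 0, 6, 3, 4, 5, 2, 7, 1]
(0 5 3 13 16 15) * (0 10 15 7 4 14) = [5, 1, 2, 13, 14, 3, 6, 4, 8, 9, 15, 11, 12, 16, 0, 10, 7] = (0 5 3 13 16 7 4 14)(10 15)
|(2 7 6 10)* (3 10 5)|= 6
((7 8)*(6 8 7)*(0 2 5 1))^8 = (8)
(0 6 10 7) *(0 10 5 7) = (0 6 5 7 10) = [6, 1, 2, 3, 4, 7, 5, 10, 8, 9, 0]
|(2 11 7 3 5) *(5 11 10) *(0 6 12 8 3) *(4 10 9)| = 35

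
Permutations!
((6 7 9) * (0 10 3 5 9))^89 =(0 6 5 10 7 9 3)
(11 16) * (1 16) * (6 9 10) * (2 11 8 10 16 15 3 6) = (1 15 3 6 9 16 8 10 2 11) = [0, 15, 11, 6, 4, 5, 9, 7, 10, 16, 2, 1, 12, 13, 14, 3, 8]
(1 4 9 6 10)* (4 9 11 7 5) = (1 9 6 10)(4 11 7 5) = [0, 9, 2, 3, 11, 4, 10, 5, 8, 6, 1, 7]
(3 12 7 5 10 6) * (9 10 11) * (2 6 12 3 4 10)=[0, 1, 6, 3, 10, 11, 4, 5, 8, 2, 12, 9, 7]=(2 6 4 10 12 7 5 11 9)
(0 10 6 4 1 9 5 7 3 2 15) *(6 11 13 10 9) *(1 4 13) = (0 9 5 7 3 2 15)(1 6 13 10 11) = [9, 6, 15, 2, 4, 7, 13, 3, 8, 5, 11, 1, 12, 10, 14, 0]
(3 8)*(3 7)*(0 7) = [7, 1, 2, 8, 4, 5, 6, 3, 0] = (0 7 3 8)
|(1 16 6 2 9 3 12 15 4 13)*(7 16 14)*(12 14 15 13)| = 35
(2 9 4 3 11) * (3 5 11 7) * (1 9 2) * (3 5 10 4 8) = (1 9 8 3 7 5 11)(4 10) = [0, 9, 2, 7, 10, 11, 6, 5, 3, 8, 4, 1]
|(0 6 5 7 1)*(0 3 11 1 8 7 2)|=|(0 6 5 2)(1 3 11)(7 8)|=12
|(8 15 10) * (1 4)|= |(1 4)(8 15 10)|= 6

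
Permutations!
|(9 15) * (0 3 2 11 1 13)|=|(0 3 2 11 1 13)(9 15)|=6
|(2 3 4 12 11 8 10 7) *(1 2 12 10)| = |(1 2 3 4 10 7 12 11 8)| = 9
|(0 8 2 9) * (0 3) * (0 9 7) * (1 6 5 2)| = 14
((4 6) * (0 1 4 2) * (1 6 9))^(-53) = ((0 6 2)(1 4 9))^(-53) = (0 6 2)(1 4 9)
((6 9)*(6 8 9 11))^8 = ((6 11)(8 9))^8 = (11)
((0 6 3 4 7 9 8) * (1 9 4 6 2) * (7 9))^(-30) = ((0 2 1 7 4 9 8)(3 6))^(-30) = (0 9 7 2 8 4 1)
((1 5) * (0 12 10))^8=((0 12 10)(1 5))^8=(0 10 12)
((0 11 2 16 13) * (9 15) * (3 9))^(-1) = (0 13 16 2 11)(3 15 9)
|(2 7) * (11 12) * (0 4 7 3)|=10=|(0 4 7 2 3)(11 12)|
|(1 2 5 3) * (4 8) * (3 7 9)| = 6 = |(1 2 5 7 9 3)(4 8)|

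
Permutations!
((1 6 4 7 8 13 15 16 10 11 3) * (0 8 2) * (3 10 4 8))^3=(0 6 15 7 3 8 16 2 1 13 4)(10 11)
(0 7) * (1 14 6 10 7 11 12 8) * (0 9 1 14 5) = [11, 5, 2, 3, 4, 0, 10, 9, 14, 1, 7, 12, 8, 13, 6] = (0 11 12 8 14 6 10 7 9 1 5)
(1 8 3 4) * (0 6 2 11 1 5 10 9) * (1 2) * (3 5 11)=[6, 8, 3, 4, 11, 10, 1, 7, 5, 0, 9, 2]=(0 6 1 8 5 10 9)(2 3 4 11)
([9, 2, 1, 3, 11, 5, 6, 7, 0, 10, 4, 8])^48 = (11)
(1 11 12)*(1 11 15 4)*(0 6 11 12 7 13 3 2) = [6, 15, 0, 2, 1, 5, 11, 13, 8, 9, 10, 7, 12, 3, 14, 4] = (0 6 11 7 13 3 2)(1 15 4)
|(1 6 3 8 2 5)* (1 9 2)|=|(1 6 3 8)(2 5 9)|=12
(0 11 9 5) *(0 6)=(0 11 9 5 6)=[11, 1, 2, 3, 4, 6, 0, 7, 8, 5, 10, 9]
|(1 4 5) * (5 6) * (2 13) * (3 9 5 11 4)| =|(1 3 9 5)(2 13)(4 6 11)| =12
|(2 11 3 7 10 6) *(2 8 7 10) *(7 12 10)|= |(2 11 3 7)(6 8 12 10)|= 4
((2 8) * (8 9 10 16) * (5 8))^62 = (2 10 5)(8 9 16)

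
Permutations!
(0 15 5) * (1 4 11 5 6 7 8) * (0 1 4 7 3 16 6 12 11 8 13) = (0 15 12 11 5 1 7 13)(3 16 6)(4 8) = [15, 7, 2, 16, 8, 1, 3, 13, 4, 9, 10, 5, 11, 0, 14, 12, 6]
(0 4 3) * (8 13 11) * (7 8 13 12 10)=(0 4 3)(7 8 12 10)(11 13)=[4, 1, 2, 0, 3, 5, 6, 8, 12, 9, 7, 13, 10, 11]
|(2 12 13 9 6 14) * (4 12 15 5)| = |(2 15 5 4 12 13 9 6 14)| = 9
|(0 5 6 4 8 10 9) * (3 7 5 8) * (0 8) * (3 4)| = |(3 7 5 6)(8 10 9)| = 12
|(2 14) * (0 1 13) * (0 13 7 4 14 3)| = |(0 1 7 4 14 2 3)| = 7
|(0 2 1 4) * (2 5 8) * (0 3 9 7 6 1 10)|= 30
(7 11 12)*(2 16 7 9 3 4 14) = (2 16 7 11 12 9 3 4 14) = [0, 1, 16, 4, 14, 5, 6, 11, 8, 3, 10, 12, 9, 13, 2, 15, 7]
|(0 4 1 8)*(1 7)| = 5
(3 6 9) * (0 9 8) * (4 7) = (0 9 3 6 8)(4 7) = [9, 1, 2, 6, 7, 5, 8, 4, 0, 3]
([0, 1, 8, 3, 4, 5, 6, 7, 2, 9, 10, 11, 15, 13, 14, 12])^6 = [0, 1, 2, 3, 4, 5, 6, 7, 8, 9, 10, 11, 12, 13, 14, 15]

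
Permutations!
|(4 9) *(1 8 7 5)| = 4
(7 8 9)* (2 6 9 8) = [0, 1, 6, 3, 4, 5, 9, 2, 8, 7] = (2 6 9 7)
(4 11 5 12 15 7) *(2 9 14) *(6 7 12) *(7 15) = (2 9 14)(4 11 5 6 15 12 7) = [0, 1, 9, 3, 11, 6, 15, 4, 8, 14, 10, 5, 7, 13, 2, 12]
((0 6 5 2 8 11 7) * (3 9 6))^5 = (0 2 3 8 9 11 6 7 5)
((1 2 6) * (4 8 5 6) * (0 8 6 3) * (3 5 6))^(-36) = ((0 8 6 1 2 4 3))^(-36) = (0 3 4 2 1 6 8)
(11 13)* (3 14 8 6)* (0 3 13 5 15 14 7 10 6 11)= (0 3 7 10 6 13)(5 15 14 8 11)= [3, 1, 2, 7, 4, 15, 13, 10, 11, 9, 6, 5, 12, 0, 8, 14]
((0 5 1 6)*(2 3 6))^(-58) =(0 1 3)(2 6 5) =((0 5 1 2 3 6))^(-58)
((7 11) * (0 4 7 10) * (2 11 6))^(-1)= (0 10 11 2 6 7 4)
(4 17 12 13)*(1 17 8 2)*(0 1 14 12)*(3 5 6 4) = (0 1 17)(2 14 12 13 3 5 6 4 8) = [1, 17, 14, 5, 8, 6, 4, 7, 2, 9, 10, 11, 13, 3, 12, 15, 16, 0]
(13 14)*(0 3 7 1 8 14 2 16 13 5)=(0 3 7 1 8 14 5)(2 16 13)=[3, 8, 16, 7, 4, 0, 6, 1, 14, 9, 10, 11, 12, 2, 5, 15, 13]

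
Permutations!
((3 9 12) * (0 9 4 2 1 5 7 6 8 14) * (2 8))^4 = ((0 9 12 3 4 8 14)(1 5 7 6 2))^4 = (0 4 9 8 12 14 3)(1 2 6 7 5)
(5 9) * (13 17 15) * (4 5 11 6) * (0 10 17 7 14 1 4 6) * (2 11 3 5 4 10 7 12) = (0 7 14 1 10 17 15 13 12 2 11)(3 5 9) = [7, 10, 11, 5, 4, 9, 6, 14, 8, 3, 17, 0, 2, 12, 1, 13, 16, 15]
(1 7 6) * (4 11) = (1 7 6)(4 11) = [0, 7, 2, 3, 11, 5, 1, 6, 8, 9, 10, 4]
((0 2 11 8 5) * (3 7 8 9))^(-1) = (0 5 8 7 3 9 11 2)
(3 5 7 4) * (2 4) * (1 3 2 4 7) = (1 3 5)(2 7 4) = [0, 3, 7, 5, 2, 1, 6, 4]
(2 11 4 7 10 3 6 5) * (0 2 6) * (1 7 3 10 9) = [2, 7, 11, 0, 3, 6, 5, 9, 8, 1, 10, 4] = (0 2 11 4 3)(1 7 9)(5 6)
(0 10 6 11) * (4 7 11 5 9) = (0 10 6 5 9 4 7 11) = [10, 1, 2, 3, 7, 9, 5, 11, 8, 4, 6, 0]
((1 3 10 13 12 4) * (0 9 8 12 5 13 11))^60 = (13)(0 3 12)(1 8 11)(4 9 10)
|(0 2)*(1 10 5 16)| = 4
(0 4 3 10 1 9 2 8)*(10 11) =(0 4 3 11 10 1 9 2 8) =[4, 9, 8, 11, 3, 5, 6, 7, 0, 2, 1, 10]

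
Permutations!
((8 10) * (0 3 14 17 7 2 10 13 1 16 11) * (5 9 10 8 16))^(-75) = (0 5 7 11 1 17 16 13 14 10 8 3 9 2)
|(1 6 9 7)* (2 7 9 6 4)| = |(9)(1 4 2 7)| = 4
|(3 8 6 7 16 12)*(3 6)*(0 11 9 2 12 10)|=18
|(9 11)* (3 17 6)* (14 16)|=6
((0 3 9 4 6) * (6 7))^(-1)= (0 6 7 4 9 3)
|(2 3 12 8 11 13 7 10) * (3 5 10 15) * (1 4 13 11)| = 24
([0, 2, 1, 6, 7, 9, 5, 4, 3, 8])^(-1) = [0, 2, 1, 8, 7, 6, 3, 4, 9, 5]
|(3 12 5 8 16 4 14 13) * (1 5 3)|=|(1 5 8 16 4 14 13)(3 12)|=14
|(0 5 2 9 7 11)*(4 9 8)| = |(0 5 2 8 4 9 7 11)| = 8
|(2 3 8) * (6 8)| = |(2 3 6 8)| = 4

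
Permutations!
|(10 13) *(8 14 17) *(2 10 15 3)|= |(2 10 13 15 3)(8 14 17)|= 15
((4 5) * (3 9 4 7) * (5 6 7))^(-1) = ((3 9 4 6 7))^(-1) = (3 7 6 4 9)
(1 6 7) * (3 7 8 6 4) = (1 4 3 7)(6 8) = [0, 4, 2, 7, 3, 5, 8, 1, 6]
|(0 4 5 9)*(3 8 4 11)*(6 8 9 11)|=|(0 6 8 4 5 11 3 9)|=8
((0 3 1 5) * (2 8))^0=(8)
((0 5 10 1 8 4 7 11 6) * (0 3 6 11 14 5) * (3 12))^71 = (1 8 4 7 14 5 10)(3 12 6)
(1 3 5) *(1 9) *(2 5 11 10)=[0, 3, 5, 11, 4, 9, 6, 7, 8, 1, 2, 10]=(1 3 11 10 2 5 9)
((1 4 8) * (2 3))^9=(8)(2 3)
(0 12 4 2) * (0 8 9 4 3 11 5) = (0 12 3 11 5)(2 8 9 4) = [12, 1, 8, 11, 2, 0, 6, 7, 9, 4, 10, 5, 3]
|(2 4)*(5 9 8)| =6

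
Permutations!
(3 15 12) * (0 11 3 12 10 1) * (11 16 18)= [16, 0, 2, 15, 4, 5, 6, 7, 8, 9, 1, 3, 12, 13, 14, 10, 18, 17, 11]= (0 16 18 11 3 15 10 1)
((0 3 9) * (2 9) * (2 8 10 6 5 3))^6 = ((0 2 9)(3 8 10 6 5))^6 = (3 8 10 6 5)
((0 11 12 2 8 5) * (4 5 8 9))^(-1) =((0 11 12 2 9 4 5))^(-1) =(0 5 4 9 2 12 11)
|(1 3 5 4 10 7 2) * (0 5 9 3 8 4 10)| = 8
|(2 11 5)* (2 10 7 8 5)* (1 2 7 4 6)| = |(1 2 11 7 8 5 10 4 6)| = 9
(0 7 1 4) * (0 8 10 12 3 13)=(0 7 1 4 8 10 12 3 13)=[7, 4, 2, 13, 8, 5, 6, 1, 10, 9, 12, 11, 3, 0]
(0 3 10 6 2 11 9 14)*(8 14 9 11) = [3, 1, 8, 10, 4, 5, 2, 7, 14, 9, 6, 11, 12, 13, 0] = (0 3 10 6 2 8 14)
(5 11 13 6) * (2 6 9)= (2 6 5 11 13 9)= [0, 1, 6, 3, 4, 11, 5, 7, 8, 2, 10, 13, 12, 9]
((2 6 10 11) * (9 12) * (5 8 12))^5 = (2 6 10 11)(5 8 12 9)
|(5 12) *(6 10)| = 2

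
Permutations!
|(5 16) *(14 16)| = |(5 14 16)| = 3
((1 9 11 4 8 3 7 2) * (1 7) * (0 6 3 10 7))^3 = (0 1 4 7 6 9 8 2 3 11 10)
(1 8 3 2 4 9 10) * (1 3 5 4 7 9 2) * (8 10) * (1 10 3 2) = (1 3 10 2 7 9 8 5 4) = [0, 3, 7, 10, 1, 4, 6, 9, 5, 8, 2]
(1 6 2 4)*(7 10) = (1 6 2 4)(7 10) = [0, 6, 4, 3, 1, 5, 2, 10, 8, 9, 7]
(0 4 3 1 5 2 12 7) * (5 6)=(0 4 3 1 6 5 2 12 7)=[4, 6, 12, 1, 3, 2, 5, 0, 8, 9, 10, 11, 7]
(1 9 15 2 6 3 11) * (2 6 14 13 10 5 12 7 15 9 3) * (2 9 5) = (1 3 11)(2 14 13 10)(5 12 7 15 6 9) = [0, 3, 14, 11, 4, 12, 9, 15, 8, 5, 2, 1, 7, 10, 13, 6]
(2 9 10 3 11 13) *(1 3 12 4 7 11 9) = (1 3 9 10 12 4 7 11 13 2) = [0, 3, 1, 9, 7, 5, 6, 11, 8, 10, 12, 13, 4, 2]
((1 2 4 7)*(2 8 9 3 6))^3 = (1 3 4 8 6 7 9 2)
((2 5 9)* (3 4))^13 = ((2 5 9)(3 4))^13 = (2 5 9)(3 4)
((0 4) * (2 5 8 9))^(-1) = ((0 4)(2 5 8 9))^(-1) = (0 4)(2 9 8 5)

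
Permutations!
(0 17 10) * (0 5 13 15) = [17, 1, 2, 3, 4, 13, 6, 7, 8, 9, 5, 11, 12, 15, 14, 0, 16, 10] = (0 17 10 5 13 15)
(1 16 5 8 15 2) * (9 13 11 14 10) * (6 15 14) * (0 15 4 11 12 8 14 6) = (0 15 2 1 16 5 14 10 9 13 12 8 6 4 11) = [15, 16, 1, 3, 11, 14, 4, 7, 6, 13, 9, 0, 8, 12, 10, 2, 5]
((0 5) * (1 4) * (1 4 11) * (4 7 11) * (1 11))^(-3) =((11)(0 5)(1 4 7))^(-3) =(11)(0 5)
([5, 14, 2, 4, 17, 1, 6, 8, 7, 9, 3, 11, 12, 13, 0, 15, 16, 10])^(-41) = (0 14 1 5)(3 10 17 4)(7 8)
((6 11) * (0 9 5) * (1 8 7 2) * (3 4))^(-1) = ((0 9 5)(1 8 7 2)(3 4)(6 11))^(-1) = (0 5 9)(1 2 7 8)(3 4)(6 11)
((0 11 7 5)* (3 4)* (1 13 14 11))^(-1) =(0 5 7 11 14 13 1)(3 4)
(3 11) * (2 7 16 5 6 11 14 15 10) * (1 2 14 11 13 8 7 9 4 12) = (1 2 9 4 12)(3 11)(5 6 13 8 7 16)(10 14 15) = [0, 2, 9, 11, 12, 6, 13, 16, 7, 4, 14, 3, 1, 8, 15, 10, 5]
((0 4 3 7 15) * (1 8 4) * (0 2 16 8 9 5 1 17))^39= (0 17)(2 3 16 7 8 15 4)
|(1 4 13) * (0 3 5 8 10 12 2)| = |(0 3 5 8 10 12 2)(1 4 13)| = 21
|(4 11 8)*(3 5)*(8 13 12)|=|(3 5)(4 11 13 12 8)|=10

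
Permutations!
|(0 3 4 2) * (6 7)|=|(0 3 4 2)(6 7)|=4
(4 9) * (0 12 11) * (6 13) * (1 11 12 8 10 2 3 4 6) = (0 8 10 2 3 4 9 6 13 1 11) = [8, 11, 3, 4, 9, 5, 13, 7, 10, 6, 2, 0, 12, 1]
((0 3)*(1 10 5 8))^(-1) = ((0 3)(1 10 5 8))^(-1) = (0 3)(1 8 5 10)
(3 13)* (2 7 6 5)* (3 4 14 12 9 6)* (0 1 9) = (0 1 9 6 5 2 7 3 13 4 14 12) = [1, 9, 7, 13, 14, 2, 5, 3, 8, 6, 10, 11, 0, 4, 12]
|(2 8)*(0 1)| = 2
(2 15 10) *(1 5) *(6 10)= (1 5)(2 15 6 10)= [0, 5, 15, 3, 4, 1, 10, 7, 8, 9, 2, 11, 12, 13, 14, 6]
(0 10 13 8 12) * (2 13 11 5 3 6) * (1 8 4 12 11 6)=(0 10 6 2 13 4 12)(1 8 11 5 3)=[10, 8, 13, 1, 12, 3, 2, 7, 11, 9, 6, 5, 0, 4]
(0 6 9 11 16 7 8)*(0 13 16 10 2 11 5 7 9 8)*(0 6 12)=(0 12)(2 11 10)(5 7 6 8 13 16 9)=[12, 1, 11, 3, 4, 7, 8, 6, 13, 5, 2, 10, 0, 16, 14, 15, 9]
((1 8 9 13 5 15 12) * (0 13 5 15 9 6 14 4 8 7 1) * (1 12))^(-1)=(0 12 7 1 15 13)(4 14 6 8)(5 9)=((0 13 15 1 7 12)(4 8 6 14)(5 9))^(-1)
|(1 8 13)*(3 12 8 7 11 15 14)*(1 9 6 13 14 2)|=|(1 7 11 15 2)(3 12 8 14)(6 13 9)|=60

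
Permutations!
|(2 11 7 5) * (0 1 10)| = 12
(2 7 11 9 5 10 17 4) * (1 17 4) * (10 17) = (1 10 4 2 7 11 9 5 17) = [0, 10, 7, 3, 2, 17, 6, 11, 8, 5, 4, 9, 12, 13, 14, 15, 16, 1]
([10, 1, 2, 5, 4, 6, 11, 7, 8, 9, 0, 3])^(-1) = (0 10)(3 11 6 5)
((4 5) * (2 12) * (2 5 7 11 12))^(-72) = ((4 7 11 12 5))^(-72) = (4 12 7 5 11)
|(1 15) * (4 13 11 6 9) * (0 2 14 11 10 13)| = |(0 2 14 11 6 9 4)(1 15)(10 13)| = 14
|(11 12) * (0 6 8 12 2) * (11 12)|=5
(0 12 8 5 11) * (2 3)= (0 12 8 5 11)(2 3)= [12, 1, 3, 2, 4, 11, 6, 7, 5, 9, 10, 0, 8]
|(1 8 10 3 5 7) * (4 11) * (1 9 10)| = 10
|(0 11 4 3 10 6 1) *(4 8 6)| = 15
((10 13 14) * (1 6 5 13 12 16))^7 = (1 16 12 10 14 13 5 6)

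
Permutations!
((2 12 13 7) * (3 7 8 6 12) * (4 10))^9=(4 10)(6 12 13 8)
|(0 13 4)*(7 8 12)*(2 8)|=12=|(0 13 4)(2 8 12 7)|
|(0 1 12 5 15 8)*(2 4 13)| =6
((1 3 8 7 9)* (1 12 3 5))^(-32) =((1 5)(3 8 7 9 12))^(-32) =(3 9 8 12 7)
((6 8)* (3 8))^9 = (8)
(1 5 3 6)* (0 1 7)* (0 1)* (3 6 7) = (1 5 6 3 7) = [0, 5, 2, 7, 4, 6, 3, 1]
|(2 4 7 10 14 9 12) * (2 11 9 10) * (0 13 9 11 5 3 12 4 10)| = 24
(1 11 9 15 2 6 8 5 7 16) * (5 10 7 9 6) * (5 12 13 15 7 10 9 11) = (1 5 11 6 8 9 7 16)(2 12 13 15) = [0, 5, 12, 3, 4, 11, 8, 16, 9, 7, 10, 6, 13, 15, 14, 2, 1]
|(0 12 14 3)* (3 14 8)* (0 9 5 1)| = 7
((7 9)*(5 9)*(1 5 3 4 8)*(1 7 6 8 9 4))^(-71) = ((1 5 4 9 6 8 7 3))^(-71) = (1 5 4 9 6 8 7 3)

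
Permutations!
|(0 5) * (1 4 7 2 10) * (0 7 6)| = |(0 5 7 2 10 1 4 6)| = 8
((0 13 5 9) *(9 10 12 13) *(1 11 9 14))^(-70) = (14)(5 12)(10 13)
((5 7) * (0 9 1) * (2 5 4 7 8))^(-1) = ((0 9 1)(2 5 8)(4 7))^(-1) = (0 1 9)(2 8 5)(4 7)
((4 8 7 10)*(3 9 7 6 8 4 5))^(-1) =(3 5 10 7 9)(6 8)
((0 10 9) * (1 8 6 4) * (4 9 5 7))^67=(0 4 9 7 6 5 8 10 1)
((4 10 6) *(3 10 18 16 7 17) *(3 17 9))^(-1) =(3 9 7 16 18 4 6 10)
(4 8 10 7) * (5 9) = (4 8 10 7)(5 9) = [0, 1, 2, 3, 8, 9, 6, 4, 10, 5, 7]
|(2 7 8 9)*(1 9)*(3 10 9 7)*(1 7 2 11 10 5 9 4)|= |(1 2 3 5 9 11 10 4)(7 8)|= 8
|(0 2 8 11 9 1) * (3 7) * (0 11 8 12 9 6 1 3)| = 6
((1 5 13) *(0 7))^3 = ((0 7)(1 5 13))^3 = (13)(0 7)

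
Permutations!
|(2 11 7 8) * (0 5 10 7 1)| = 8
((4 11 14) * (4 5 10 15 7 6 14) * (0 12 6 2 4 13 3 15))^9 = (0 14)(2 11 3 7 4 13 15)(5 12)(6 10)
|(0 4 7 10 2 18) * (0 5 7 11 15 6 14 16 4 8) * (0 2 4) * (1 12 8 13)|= |(0 13 1 12 8 2 18 5 7 10 4 11 15 6 14 16)|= 16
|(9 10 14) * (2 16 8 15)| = 12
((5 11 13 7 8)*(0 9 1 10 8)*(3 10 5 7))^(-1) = (0 7 8 10 3 13 11 5 1 9)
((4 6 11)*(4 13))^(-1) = (4 13 11 6)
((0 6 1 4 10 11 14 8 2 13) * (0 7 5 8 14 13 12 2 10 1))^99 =((14)(0 6)(1 4)(2 12)(5 8 10 11 13 7))^99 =(14)(0 6)(1 4)(2 12)(5 11)(7 10)(8 13)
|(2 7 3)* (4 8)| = |(2 7 3)(4 8)| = 6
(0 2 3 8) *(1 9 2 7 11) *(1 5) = [7, 9, 3, 8, 4, 1, 6, 11, 0, 2, 10, 5] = (0 7 11 5 1 9 2 3 8)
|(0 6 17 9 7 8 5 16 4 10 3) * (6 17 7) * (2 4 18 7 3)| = |(0 17 9 6 3)(2 4 10)(5 16 18 7 8)| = 15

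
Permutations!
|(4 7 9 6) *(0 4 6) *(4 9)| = 2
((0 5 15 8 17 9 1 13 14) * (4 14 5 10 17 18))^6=((0 10 17 9 1 13 5 15 8 18 4 14))^6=(0 5)(1 4)(8 17)(9 18)(10 15)(13 14)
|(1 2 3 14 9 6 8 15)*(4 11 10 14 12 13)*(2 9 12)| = |(1 9 6 8 15)(2 3)(4 11 10 14 12 13)| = 30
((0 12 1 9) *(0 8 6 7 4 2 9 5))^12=(12)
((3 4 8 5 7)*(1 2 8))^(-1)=(1 4 3 7 5 8 2)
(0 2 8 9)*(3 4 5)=(0 2 8 9)(3 4 5)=[2, 1, 8, 4, 5, 3, 6, 7, 9, 0]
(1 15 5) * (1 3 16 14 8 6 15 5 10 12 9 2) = (1 5 3 16 14 8 6 15 10 12 9 2) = [0, 5, 1, 16, 4, 3, 15, 7, 6, 2, 12, 11, 9, 13, 8, 10, 14]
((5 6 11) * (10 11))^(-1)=(5 11 10 6)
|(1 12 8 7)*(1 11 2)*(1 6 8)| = 10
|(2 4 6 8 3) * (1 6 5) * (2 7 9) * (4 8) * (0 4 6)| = |(0 4 5 1)(2 8 3 7 9)| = 20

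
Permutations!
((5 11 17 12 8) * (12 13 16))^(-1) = (5 8 12 16 13 17 11)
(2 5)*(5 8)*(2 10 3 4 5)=(2 8)(3 4 5 10)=[0, 1, 8, 4, 5, 10, 6, 7, 2, 9, 3]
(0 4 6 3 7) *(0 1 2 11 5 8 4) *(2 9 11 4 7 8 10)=(1 9 11 5 10 2 4 6 3 8 7)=[0, 9, 4, 8, 6, 10, 3, 1, 7, 11, 2, 5]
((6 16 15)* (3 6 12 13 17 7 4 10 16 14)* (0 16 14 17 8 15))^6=((0 16)(3 6 17 7 4 10 14)(8 15 12 13))^6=(3 14 10 4 7 17 6)(8 12)(13 15)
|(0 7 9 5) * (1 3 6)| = 12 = |(0 7 9 5)(1 3 6)|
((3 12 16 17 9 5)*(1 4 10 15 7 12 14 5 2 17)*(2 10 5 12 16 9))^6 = (17)(1 9 4 10 5 15 3 7 14 16 12)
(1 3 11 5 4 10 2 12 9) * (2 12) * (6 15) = (1 3 11 5 4 10 12 9)(6 15) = [0, 3, 2, 11, 10, 4, 15, 7, 8, 1, 12, 5, 9, 13, 14, 6]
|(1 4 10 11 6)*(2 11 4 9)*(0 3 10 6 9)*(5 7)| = 6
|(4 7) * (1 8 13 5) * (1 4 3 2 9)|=9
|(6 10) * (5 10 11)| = |(5 10 6 11)| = 4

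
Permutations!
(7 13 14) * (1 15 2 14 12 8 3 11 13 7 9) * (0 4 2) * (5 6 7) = (0 4 2 14 9 1 15)(3 11 13 12 8)(5 6 7) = [4, 15, 14, 11, 2, 6, 7, 5, 3, 1, 10, 13, 8, 12, 9, 0]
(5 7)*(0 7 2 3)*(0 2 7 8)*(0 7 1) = (0 8 7 5 1)(2 3) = [8, 0, 3, 2, 4, 1, 6, 5, 7]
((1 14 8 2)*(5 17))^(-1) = ((1 14 8 2)(5 17))^(-1) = (1 2 8 14)(5 17)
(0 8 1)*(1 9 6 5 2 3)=(0 8 9 6 5 2 3 1)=[8, 0, 3, 1, 4, 2, 5, 7, 9, 6]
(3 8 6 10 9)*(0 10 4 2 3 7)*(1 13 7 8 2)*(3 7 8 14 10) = [3, 13, 7, 2, 1, 5, 4, 0, 6, 14, 9, 11, 12, 8, 10] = (0 3 2 7)(1 13 8 6 4)(9 14 10)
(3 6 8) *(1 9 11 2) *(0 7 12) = [7, 9, 1, 6, 4, 5, 8, 12, 3, 11, 10, 2, 0] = (0 7 12)(1 9 11 2)(3 6 8)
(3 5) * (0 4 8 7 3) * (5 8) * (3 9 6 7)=[4, 1, 2, 8, 5, 0, 7, 9, 3, 6]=(0 4 5)(3 8)(6 7 9)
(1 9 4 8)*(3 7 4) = [0, 9, 2, 7, 8, 5, 6, 4, 1, 3] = (1 9 3 7 4 8)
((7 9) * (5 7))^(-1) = ((5 7 9))^(-1) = (5 9 7)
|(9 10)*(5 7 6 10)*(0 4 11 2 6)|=|(0 4 11 2 6 10 9 5 7)|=9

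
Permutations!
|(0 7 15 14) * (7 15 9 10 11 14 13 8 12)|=|(0 15 13 8 12 7 9 10 11 14)|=10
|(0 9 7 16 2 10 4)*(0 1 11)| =|(0 9 7 16 2 10 4 1 11)| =9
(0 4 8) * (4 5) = (0 5 4 8) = [5, 1, 2, 3, 8, 4, 6, 7, 0]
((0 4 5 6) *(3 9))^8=(9)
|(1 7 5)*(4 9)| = 6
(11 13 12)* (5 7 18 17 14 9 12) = [0, 1, 2, 3, 4, 7, 6, 18, 8, 12, 10, 13, 11, 5, 9, 15, 16, 14, 17] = (5 7 18 17 14 9 12 11 13)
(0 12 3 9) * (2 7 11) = (0 12 3 9)(2 7 11) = [12, 1, 7, 9, 4, 5, 6, 11, 8, 0, 10, 2, 3]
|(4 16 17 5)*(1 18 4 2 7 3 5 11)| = |(1 18 4 16 17 11)(2 7 3 5)| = 12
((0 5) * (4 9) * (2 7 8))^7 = ((0 5)(2 7 8)(4 9))^7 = (0 5)(2 7 8)(4 9)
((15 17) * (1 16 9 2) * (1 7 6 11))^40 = (17)(1 6 2 16 11 7 9)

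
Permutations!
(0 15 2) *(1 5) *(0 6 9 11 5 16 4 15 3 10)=(0 3 10)(1 16 4 15 2 6 9 11 5)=[3, 16, 6, 10, 15, 1, 9, 7, 8, 11, 0, 5, 12, 13, 14, 2, 4]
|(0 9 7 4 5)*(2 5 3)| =7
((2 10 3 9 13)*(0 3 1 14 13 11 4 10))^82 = ((0 3 9 11 4 10 1 14 13 2))^82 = (0 9 4 1 13)(2 3 11 10 14)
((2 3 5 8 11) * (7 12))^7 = (2 5 11 3 8)(7 12)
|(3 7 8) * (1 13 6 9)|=|(1 13 6 9)(3 7 8)|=12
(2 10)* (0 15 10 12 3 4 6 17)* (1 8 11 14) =(0 15 10 2 12 3 4 6 17)(1 8 11 14) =[15, 8, 12, 4, 6, 5, 17, 7, 11, 9, 2, 14, 3, 13, 1, 10, 16, 0]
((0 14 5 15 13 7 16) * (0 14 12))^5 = (0 12)(5 14 16 7 13 15) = ((0 12)(5 15 13 7 16 14))^5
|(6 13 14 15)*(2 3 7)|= |(2 3 7)(6 13 14 15)|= 12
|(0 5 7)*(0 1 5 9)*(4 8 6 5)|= 6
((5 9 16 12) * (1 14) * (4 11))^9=(1 14)(4 11)(5 9 16 12)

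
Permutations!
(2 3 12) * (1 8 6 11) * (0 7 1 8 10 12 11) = (0 7 1 10 12 2 3 11 8 6) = [7, 10, 3, 11, 4, 5, 0, 1, 6, 9, 12, 8, 2]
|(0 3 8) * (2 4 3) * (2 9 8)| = |(0 9 8)(2 4 3)| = 3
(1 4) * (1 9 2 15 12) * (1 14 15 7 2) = (1 4 9)(2 7)(12 14 15) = [0, 4, 7, 3, 9, 5, 6, 2, 8, 1, 10, 11, 14, 13, 15, 12]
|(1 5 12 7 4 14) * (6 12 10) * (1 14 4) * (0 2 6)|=8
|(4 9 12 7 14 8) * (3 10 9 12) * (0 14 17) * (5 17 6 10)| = 12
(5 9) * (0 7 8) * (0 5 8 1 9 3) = (0 7 1 9 8 5 3) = [7, 9, 2, 0, 4, 3, 6, 1, 5, 8]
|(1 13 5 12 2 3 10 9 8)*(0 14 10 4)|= 12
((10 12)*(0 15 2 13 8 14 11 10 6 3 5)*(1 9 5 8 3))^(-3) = (0 1 10 8 2 5 6 11 3 15 9 12 14 13)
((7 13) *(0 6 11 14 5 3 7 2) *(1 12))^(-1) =(0 2 13 7 3 5 14 11 6)(1 12)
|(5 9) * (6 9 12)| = 4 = |(5 12 6 9)|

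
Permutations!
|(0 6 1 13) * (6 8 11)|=|(0 8 11 6 1 13)|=6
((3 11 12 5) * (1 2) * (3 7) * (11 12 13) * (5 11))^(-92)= ((1 2)(3 12 11 13 5 7))^(-92)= (3 5 11)(7 13 12)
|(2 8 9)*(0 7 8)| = |(0 7 8 9 2)| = 5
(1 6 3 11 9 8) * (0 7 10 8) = [7, 6, 2, 11, 4, 5, 3, 10, 1, 0, 8, 9] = (0 7 10 8 1 6 3 11 9)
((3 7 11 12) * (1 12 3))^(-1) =(1 12)(3 11 7)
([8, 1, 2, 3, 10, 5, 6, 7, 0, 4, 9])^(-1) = [8, 1, 2, 3, 9, 5, 6, 7, 0, 10, 4]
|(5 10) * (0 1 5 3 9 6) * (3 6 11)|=|(0 1 5 10 6)(3 9 11)|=15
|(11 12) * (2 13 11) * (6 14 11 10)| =|(2 13 10 6 14 11 12)| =7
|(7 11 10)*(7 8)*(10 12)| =|(7 11 12 10 8)| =5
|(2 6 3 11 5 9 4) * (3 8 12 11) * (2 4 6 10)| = 6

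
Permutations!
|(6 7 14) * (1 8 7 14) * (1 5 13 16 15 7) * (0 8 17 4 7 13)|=|(0 8 1 17 4 7 5)(6 14)(13 16 15)|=42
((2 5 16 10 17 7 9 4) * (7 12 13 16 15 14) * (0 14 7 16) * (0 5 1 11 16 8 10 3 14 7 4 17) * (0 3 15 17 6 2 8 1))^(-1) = ((0 7 9 6 2)(1 11 16 15 4 8 10 3 14)(5 17 12 13))^(-1) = (0 2 6 9 7)(1 14 3 10 8 4 15 16 11)(5 13 12 17)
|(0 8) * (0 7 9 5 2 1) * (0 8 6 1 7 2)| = 8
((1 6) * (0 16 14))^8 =(0 14 16)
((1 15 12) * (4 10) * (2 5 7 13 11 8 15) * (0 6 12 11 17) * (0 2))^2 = ((0 6 12 1)(2 5 7 13 17)(4 10)(8 15 11))^2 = (0 12)(1 6)(2 7 17 5 13)(8 11 15)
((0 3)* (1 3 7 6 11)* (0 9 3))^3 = (0 11 7 1 6)(3 9)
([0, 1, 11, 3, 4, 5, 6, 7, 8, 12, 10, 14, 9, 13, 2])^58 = (2 11 14)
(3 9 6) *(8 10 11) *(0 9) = (0 9 6 3)(8 10 11) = [9, 1, 2, 0, 4, 5, 3, 7, 10, 6, 11, 8]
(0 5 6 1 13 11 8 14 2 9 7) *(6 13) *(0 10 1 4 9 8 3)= (0 5 13 11 3)(1 6 4 9 7 10)(2 8 14)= [5, 6, 8, 0, 9, 13, 4, 10, 14, 7, 1, 3, 12, 11, 2]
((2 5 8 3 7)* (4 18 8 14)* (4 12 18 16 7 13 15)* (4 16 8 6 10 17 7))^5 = ((2 5 14 12 18 6 10 17 7)(3 13 15 16 4 8))^5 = (2 6 5 10 14 17 12 7 18)(3 8 4 16 15 13)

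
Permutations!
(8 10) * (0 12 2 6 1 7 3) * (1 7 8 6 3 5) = (0 12 2 3)(1 8 10 6 7 5) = [12, 8, 3, 0, 4, 1, 7, 5, 10, 9, 6, 11, 2]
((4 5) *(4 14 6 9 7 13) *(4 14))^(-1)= (4 5)(6 14 13 7 9)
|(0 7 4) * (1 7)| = |(0 1 7 4)| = 4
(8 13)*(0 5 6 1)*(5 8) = (0 8 13 5 6 1) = [8, 0, 2, 3, 4, 6, 1, 7, 13, 9, 10, 11, 12, 5]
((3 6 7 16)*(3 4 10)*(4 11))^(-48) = (3 6 7 16 11 4 10)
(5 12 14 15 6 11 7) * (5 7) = [0, 1, 2, 3, 4, 12, 11, 7, 8, 9, 10, 5, 14, 13, 15, 6] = (5 12 14 15 6 11)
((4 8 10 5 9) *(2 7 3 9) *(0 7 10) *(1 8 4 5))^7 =(0 1 2 9 7 8 10 5 3)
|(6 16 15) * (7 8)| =6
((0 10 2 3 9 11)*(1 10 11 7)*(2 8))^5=((0 11)(1 10 8 2 3 9 7))^5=(0 11)(1 9 2 10 7 3 8)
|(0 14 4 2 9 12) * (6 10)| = 6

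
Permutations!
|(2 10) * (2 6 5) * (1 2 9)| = 6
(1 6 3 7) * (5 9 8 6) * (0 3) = [3, 5, 2, 7, 4, 9, 0, 1, 6, 8] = (0 3 7 1 5 9 8 6)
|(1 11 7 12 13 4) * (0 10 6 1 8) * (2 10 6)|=|(0 6 1 11 7 12 13 4 8)(2 10)|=18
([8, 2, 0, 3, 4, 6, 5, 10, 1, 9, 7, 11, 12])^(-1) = [2, 8, 1, 3, 4, 6, 5, 10, 0, 9, 7, 11, 12]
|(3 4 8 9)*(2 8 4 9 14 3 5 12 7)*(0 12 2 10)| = |(0 12 7 10)(2 8 14 3 9 5)| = 12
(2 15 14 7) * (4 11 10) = (2 15 14 7)(4 11 10) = [0, 1, 15, 3, 11, 5, 6, 2, 8, 9, 4, 10, 12, 13, 7, 14]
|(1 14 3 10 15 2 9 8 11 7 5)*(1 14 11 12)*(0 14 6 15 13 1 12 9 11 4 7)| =|(0 14 3 10 13 1 4 7 5 6 15 2 11)(8 9)| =26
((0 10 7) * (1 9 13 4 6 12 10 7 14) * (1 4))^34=((0 7)(1 9 13)(4 6 12 10 14))^34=(1 9 13)(4 14 10 12 6)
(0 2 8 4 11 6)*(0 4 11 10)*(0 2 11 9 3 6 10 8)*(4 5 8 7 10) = (0 11 4 7 10 2)(3 6 5 8 9) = [11, 1, 0, 6, 7, 8, 5, 10, 9, 3, 2, 4]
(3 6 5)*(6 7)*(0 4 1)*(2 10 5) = [4, 0, 10, 7, 1, 3, 2, 6, 8, 9, 5] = (0 4 1)(2 10 5 3 7 6)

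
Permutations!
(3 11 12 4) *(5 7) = (3 11 12 4)(5 7) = [0, 1, 2, 11, 3, 7, 6, 5, 8, 9, 10, 12, 4]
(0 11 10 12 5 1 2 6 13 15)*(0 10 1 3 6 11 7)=(0 7)(1 2 11)(3 6 13 15 10 12 5)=[7, 2, 11, 6, 4, 3, 13, 0, 8, 9, 12, 1, 5, 15, 14, 10]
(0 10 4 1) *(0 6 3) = [10, 6, 2, 0, 1, 5, 3, 7, 8, 9, 4] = (0 10 4 1 6 3)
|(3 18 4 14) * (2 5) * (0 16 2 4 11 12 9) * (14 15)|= |(0 16 2 5 4 15 14 3 18 11 12 9)|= 12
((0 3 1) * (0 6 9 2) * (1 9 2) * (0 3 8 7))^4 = (0 8 7)(1 9 3 2 6)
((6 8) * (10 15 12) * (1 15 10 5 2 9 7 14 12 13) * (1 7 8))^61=(1 5 15 2 13 9 7 8 14 6 12)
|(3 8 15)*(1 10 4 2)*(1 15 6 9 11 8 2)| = 12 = |(1 10 4)(2 15 3)(6 9 11 8)|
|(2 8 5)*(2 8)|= |(5 8)|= 2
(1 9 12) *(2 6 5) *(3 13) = (1 9 12)(2 6 5)(3 13) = [0, 9, 6, 13, 4, 2, 5, 7, 8, 12, 10, 11, 1, 3]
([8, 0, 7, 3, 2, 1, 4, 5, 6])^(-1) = [1, 5, 4, 3, 6, 7, 8, 2, 0]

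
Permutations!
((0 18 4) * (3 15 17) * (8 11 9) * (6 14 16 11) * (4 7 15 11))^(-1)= ((0 18 7 15 17 3 11 9 8 6 14 16 4))^(-1)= (0 4 16 14 6 8 9 11 3 17 15 7 18)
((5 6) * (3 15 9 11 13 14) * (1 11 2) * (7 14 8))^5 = ((1 11 13 8 7 14 3 15 9 2)(5 6))^5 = (1 14)(2 7)(3 11)(5 6)(8 9)(13 15)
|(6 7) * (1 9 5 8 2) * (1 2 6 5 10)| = |(1 9 10)(5 8 6 7)| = 12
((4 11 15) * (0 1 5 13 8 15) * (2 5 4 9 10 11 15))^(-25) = (0 15 11 4 10 1 9)(2 8 13 5)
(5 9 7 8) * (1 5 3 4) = (1 5 9 7 8 3 4) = [0, 5, 2, 4, 1, 9, 6, 8, 3, 7]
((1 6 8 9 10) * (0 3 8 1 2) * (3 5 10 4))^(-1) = (0 2 10 5)(1 6)(3 4 9 8)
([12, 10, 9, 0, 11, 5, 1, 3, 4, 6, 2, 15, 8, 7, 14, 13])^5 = (0 15 12 13 8 7 4 3 11)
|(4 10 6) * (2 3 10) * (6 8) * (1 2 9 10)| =|(1 2 3)(4 9 10 8 6)| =15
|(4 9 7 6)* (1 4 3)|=6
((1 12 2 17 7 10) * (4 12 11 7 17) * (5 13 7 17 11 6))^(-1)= ((1 6 5 13 7 10)(2 4 12)(11 17))^(-1)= (1 10 7 13 5 6)(2 12 4)(11 17)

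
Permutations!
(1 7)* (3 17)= (1 7)(3 17)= [0, 7, 2, 17, 4, 5, 6, 1, 8, 9, 10, 11, 12, 13, 14, 15, 16, 3]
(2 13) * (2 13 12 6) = (13)(2 12 6) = [0, 1, 12, 3, 4, 5, 2, 7, 8, 9, 10, 11, 6, 13]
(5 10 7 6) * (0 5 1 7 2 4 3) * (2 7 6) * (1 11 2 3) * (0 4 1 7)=[5, 6, 1, 4, 7, 10, 11, 3, 8, 9, 0, 2]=(0 5 10)(1 6 11 2)(3 4 7)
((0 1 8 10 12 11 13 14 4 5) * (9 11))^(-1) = ((0 1 8 10 12 9 11 13 14 4 5))^(-1) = (0 5 4 14 13 11 9 12 10 8 1)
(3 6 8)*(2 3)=(2 3 6 8)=[0, 1, 3, 6, 4, 5, 8, 7, 2]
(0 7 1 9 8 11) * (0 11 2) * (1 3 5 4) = (11)(0 7 3 5 4 1 9 8 2) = [7, 9, 0, 5, 1, 4, 6, 3, 2, 8, 10, 11]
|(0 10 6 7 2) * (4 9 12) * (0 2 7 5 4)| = 7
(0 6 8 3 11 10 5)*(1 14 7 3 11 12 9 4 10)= (0 6 8 11 1 14 7 3 12 9 4 10 5)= [6, 14, 2, 12, 10, 0, 8, 3, 11, 4, 5, 1, 9, 13, 7]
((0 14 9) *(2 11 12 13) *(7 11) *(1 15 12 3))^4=(0 14 9)(1 2)(3 13)(7 15)(11 12)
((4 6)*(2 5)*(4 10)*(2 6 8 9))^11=((2 5 6 10 4 8 9))^11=(2 4 5 8 6 9 10)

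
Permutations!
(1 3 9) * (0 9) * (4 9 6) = (0 6 4 9 1 3) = [6, 3, 2, 0, 9, 5, 4, 7, 8, 1]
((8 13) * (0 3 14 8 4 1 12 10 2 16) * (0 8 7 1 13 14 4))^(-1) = ((0 3 4 13)(1 12 10 2 16 8 14 7))^(-1) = (0 13 4 3)(1 7 14 8 16 2 10 12)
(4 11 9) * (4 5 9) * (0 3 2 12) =(0 3 2 12)(4 11)(5 9) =[3, 1, 12, 2, 11, 9, 6, 7, 8, 5, 10, 4, 0]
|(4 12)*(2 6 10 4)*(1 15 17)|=|(1 15 17)(2 6 10 4 12)|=15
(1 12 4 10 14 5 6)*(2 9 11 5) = [0, 12, 9, 3, 10, 6, 1, 7, 8, 11, 14, 5, 4, 13, 2] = (1 12 4 10 14 2 9 11 5 6)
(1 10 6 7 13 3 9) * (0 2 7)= [2, 10, 7, 9, 4, 5, 0, 13, 8, 1, 6, 11, 12, 3]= (0 2 7 13 3 9 1 10 6)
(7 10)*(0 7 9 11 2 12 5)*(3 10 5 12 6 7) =(12)(0 3 10 9 11 2 6 7 5) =[3, 1, 6, 10, 4, 0, 7, 5, 8, 11, 9, 2, 12]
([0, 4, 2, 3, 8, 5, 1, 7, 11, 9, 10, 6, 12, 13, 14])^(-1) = (14)(1 6 11 8 4)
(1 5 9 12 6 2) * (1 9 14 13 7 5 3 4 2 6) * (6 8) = (1 3 4 2 9 12)(5 14 13 7)(6 8) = [0, 3, 9, 4, 2, 14, 8, 5, 6, 12, 10, 11, 1, 7, 13]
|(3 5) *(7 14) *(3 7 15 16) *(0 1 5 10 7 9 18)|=30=|(0 1 5 9 18)(3 10 7 14 15 16)|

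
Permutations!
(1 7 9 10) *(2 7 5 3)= (1 5 3 2 7 9 10)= [0, 5, 7, 2, 4, 3, 6, 9, 8, 10, 1]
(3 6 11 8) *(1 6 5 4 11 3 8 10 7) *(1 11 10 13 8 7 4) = (1 6 3 5)(4 10)(7 11 13 8) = [0, 6, 2, 5, 10, 1, 3, 11, 7, 9, 4, 13, 12, 8]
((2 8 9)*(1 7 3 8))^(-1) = ((1 7 3 8 9 2))^(-1) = (1 2 9 8 3 7)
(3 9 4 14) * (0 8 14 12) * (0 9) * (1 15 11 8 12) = [12, 15, 2, 0, 1, 5, 6, 7, 14, 4, 10, 8, 9, 13, 3, 11] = (0 12 9 4 1 15 11 8 14 3)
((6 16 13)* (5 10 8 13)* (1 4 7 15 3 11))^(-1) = (1 11 3 15 7 4)(5 16 6 13 8 10)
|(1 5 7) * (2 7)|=4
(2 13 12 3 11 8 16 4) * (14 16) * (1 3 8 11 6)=(1 3 6)(2 13 12 8 14 16 4)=[0, 3, 13, 6, 2, 5, 1, 7, 14, 9, 10, 11, 8, 12, 16, 15, 4]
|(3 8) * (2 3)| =3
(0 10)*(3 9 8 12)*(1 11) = (0 10)(1 11)(3 9 8 12) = [10, 11, 2, 9, 4, 5, 6, 7, 12, 8, 0, 1, 3]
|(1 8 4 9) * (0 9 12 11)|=|(0 9 1 8 4 12 11)|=7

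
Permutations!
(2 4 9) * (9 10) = (2 4 10 9) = [0, 1, 4, 3, 10, 5, 6, 7, 8, 2, 9]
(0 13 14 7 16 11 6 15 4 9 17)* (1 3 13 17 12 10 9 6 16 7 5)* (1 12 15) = (0 17)(1 3 13 14 5 12 10 9 15 4 6)(11 16) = [17, 3, 2, 13, 6, 12, 1, 7, 8, 15, 9, 16, 10, 14, 5, 4, 11, 0]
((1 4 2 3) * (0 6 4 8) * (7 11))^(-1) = ((0 6 4 2 3 1 8)(7 11))^(-1) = (0 8 1 3 2 4 6)(7 11)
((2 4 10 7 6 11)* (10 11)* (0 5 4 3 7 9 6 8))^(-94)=(0 4 2 7)(3 8 5 11)(6 9 10)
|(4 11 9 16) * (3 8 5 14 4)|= |(3 8 5 14 4 11 9 16)|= 8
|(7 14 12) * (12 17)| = |(7 14 17 12)| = 4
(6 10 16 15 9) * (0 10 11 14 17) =[10, 1, 2, 3, 4, 5, 11, 7, 8, 6, 16, 14, 12, 13, 17, 9, 15, 0] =(0 10 16 15 9 6 11 14 17)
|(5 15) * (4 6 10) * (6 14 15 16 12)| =|(4 14 15 5 16 12 6 10)| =8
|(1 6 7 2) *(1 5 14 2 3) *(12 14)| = 4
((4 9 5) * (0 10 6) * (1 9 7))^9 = (10)(1 7 4 5 9)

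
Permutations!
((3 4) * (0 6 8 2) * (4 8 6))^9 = ((0 4 3 8 2))^9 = (0 2 8 3 4)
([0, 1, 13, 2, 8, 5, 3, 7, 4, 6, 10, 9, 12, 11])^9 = (2 9)(3 11)(4 8)(6 13)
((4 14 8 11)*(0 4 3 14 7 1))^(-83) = (0 4 7 1)(3 14 8 11)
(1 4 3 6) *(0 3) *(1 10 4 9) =[3, 9, 2, 6, 0, 5, 10, 7, 8, 1, 4] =(0 3 6 10 4)(1 9)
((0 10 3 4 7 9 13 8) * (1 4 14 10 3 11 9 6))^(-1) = ((0 3 14 10 11 9 13 8)(1 4 7 6))^(-1) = (0 8 13 9 11 10 14 3)(1 6 7 4)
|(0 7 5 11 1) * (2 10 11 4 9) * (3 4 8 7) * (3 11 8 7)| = 6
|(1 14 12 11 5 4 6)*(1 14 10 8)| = |(1 10 8)(4 6 14 12 11 5)| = 6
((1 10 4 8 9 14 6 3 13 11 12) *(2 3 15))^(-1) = ((1 10 4 8 9 14 6 15 2 3 13 11 12))^(-1) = (1 12 11 13 3 2 15 6 14 9 8 4 10)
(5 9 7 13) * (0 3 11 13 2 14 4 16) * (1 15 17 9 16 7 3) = (0 1 15 17 9 3 11 13 5 16)(2 14 4 7) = [1, 15, 14, 11, 7, 16, 6, 2, 8, 3, 10, 13, 12, 5, 4, 17, 0, 9]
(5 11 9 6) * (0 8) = [8, 1, 2, 3, 4, 11, 5, 7, 0, 6, 10, 9] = (0 8)(5 11 9 6)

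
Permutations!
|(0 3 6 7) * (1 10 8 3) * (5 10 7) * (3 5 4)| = |(0 1 7)(3 6 4)(5 10 8)| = 3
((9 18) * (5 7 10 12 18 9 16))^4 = ((5 7 10 12 18 16))^4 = (5 18 10)(7 16 12)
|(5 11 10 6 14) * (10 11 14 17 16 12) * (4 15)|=|(4 15)(5 14)(6 17 16 12 10)|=10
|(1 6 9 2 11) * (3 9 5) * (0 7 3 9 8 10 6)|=|(0 7 3 8 10 6 5 9 2 11 1)|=11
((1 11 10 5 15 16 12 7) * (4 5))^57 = (1 4 16)(5 12 11)(7 10 15)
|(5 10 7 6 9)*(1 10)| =|(1 10 7 6 9 5)| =6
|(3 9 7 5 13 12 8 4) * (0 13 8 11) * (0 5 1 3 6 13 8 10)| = 36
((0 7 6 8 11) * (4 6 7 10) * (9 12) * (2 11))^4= (12)(0 8 10 2 4 11 6)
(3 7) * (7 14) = (3 14 7) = [0, 1, 2, 14, 4, 5, 6, 3, 8, 9, 10, 11, 12, 13, 7]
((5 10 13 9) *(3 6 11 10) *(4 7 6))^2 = ((3 4 7 6 11 10 13 9 5))^2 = (3 7 11 13 5 4 6 10 9)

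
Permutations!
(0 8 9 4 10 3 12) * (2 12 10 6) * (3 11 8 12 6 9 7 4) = (0 12)(2 6)(3 10 11 8 7 4 9) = [12, 1, 6, 10, 9, 5, 2, 4, 7, 3, 11, 8, 0]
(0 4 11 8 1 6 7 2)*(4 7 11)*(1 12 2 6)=(0 7 6 11 8 12 2)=[7, 1, 0, 3, 4, 5, 11, 6, 12, 9, 10, 8, 2]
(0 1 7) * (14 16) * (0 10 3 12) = (0 1 7 10 3 12)(14 16) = [1, 7, 2, 12, 4, 5, 6, 10, 8, 9, 3, 11, 0, 13, 16, 15, 14]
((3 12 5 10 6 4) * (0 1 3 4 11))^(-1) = (0 11 6 10 5 12 3 1)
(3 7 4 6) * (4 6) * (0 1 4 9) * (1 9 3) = [9, 4, 2, 7, 3, 5, 1, 6, 8, 0] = (0 9)(1 4 3 7 6)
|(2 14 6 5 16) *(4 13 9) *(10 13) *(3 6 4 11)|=11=|(2 14 4 10 13 9 11 3 6 5 16)|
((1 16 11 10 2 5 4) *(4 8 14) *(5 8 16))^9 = ((1 5 16 11 10 2 8 14 4))^9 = (16)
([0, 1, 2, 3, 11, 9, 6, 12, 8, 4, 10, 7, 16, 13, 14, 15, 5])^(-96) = (4 7 16 9 11 12 5)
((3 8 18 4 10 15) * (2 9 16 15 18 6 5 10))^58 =(2 15 6 18 9 3 5 4 16 8 10) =((2 9 16 15 3 8 6 5 10 18 4))^58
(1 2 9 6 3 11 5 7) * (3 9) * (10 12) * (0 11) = (0 11 5 7 1 2 3)(6 9)(10 12) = [11, 2, 3, 0, 4, 7, 9, 1, 8, 6, 12, 5, 10]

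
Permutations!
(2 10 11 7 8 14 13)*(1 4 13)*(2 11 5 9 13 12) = (1 4 12 2 10 5 9 13 11 7 8 14) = [0, 4, 10, 3, 12, 9, 6, 8, 14, 13, 5, 7, 2, 11, 1]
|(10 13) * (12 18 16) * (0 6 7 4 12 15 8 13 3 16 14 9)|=24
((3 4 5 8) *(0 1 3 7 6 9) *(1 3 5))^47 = ((0 3 4 1 5 8 7 6 9))^47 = (0 4 5 7 9 3 1 8 6)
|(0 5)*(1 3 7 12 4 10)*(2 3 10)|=10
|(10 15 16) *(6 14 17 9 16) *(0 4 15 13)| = |(0 4 15 6 14 17 9 16 10 13)| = 10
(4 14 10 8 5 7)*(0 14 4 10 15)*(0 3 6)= (0 14 15 3 6)(5 7 10 8)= [14, 1, 2, 6, 4, 7, 0, 10, 5, 9, 8, 11, 12, 13, 15, 3]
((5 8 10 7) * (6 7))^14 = (5 7 6 10 8)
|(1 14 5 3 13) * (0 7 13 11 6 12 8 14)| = |(0 7 13 1)(3 11 6 12 8 14 5)| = 28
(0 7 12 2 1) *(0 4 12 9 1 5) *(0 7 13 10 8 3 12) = (0 13 10 8 3 12 2 5 7 9 1 4) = [13, 4, 5, 12, 0, 7, 6, 9, 3, 1, 8, 11, 2, 10]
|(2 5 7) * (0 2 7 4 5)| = |(7)(0 2)(4 5)| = 2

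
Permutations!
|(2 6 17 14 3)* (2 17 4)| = 3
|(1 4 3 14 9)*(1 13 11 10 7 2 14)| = 21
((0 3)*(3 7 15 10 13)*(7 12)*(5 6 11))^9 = ((0 12 7 15 10 13 3)(5 6 11))^9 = (0 7 10 3 12 15 13)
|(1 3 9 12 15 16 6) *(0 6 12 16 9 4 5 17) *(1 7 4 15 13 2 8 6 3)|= 14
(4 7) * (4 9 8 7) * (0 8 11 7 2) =(0 8 2)(7 9 11) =[8, 1, 0, 3, 4, 5, 6, 9, 2, 11, 10, 7]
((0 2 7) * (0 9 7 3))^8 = ((0 2 3)(7 9))^8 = (9)(0 3 2)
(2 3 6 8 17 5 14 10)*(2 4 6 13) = (2 3 13)(4 6 8 17 5 14 10) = [0, 1, 3, 13, 6, 14, 8, 7, 17, 9, 4, 11, 12, 2, 10, 15, 16, 5]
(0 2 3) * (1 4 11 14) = (0 2 3)(1 4 11 14) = [2, 4, 3, 0, 11, 5, 6, 7, 8, 9, 10, 14, 12, 13, 1]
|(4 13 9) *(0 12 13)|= |(0 12 13 9 4)|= 5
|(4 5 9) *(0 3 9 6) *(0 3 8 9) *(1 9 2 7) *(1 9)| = 9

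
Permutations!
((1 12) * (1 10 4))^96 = ((1 12 10 4))^96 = (12)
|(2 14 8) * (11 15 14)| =|(2 11 15 14 8)| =5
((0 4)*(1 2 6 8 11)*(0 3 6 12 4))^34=((1 2 12 4 3 6 8 11))^34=(1 12 3 8)(2 4 6 11)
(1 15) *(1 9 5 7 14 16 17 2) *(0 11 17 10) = (0 11 17 2 1 15 9 5 7 14 16 10) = [11, 15, 1, 3, 4, 7, 6, 14, 8, 5, 0, 17, 12, 13, 16, 9, 10, 2]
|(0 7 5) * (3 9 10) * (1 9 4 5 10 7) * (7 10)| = |(0 1 9 10 3 4 5)| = 7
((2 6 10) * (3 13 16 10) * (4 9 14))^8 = ((2 6 3 13 16 10)(4 9 14))^8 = (2 3 16)(4 14 9)(6 13 10)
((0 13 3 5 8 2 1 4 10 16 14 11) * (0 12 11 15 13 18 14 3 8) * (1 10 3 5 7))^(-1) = (0 5 16 10 2 8 13 15 14 18)(1 7 3 4)(11 12)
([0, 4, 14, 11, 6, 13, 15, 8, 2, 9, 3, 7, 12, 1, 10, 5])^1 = (1 4 6 15 5 13)(2 14 10 3 11 7 8)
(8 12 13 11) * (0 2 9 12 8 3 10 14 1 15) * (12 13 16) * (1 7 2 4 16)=(0 4 16 12 1 15)(2 9 13 11 3 10 14 7)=[4, 15, 9, 10, 16, 5, 6, 2, 8, 13, 14, 3, 1, 11, 7, 0, 12]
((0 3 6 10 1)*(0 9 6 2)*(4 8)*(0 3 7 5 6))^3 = (0 6 9 5 1 7 10)(2 3)(4 8)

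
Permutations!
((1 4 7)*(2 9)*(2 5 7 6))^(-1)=((1 4 6 2 9 5 7))^(-1)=(1 7 5 9 2 6 4)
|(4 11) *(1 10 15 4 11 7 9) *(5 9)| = |(1 10 15 4 7 5 9)| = 7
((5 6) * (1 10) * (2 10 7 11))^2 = (1 11 10 7 2)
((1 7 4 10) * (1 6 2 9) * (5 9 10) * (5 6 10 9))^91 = (10)(1 7 4 6 2 9)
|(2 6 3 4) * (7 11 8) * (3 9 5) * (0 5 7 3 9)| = 10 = |(0 5 9 7 11 8 3 4 2 6)|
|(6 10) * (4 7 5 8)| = 4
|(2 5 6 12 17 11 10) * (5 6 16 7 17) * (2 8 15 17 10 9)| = |(2 6 12 5 16 7 10 8 15 17 11 9)| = 12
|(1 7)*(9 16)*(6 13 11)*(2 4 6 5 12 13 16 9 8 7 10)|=8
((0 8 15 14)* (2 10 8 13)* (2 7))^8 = ((0 13 7 2 10 8 15 14))^8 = (15)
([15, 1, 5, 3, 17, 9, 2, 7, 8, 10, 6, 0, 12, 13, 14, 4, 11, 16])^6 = [0, 1, 5, 3, 4, 9, 2, 7, 8, 10, 6, 11, 12, 13, 14, 15, 16, 17]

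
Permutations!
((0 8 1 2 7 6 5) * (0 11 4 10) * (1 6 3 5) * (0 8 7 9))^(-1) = (0 9 2 1 6 8 10 4 11 5 3 7)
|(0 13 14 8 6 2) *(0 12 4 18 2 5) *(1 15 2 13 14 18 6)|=|(0 14 8 1 15 2 12 4 6 5)(13 18)|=10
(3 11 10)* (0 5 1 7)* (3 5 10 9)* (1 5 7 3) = (0 10 7)(1 3 11 9) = [10, 3, 2, 11, 4, 5, 6, 0, 8, 1, 7, 9]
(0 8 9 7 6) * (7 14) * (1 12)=(0 8 9 14 7 6)(1 12)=[8, 12, 2, 3, 4, 5, 0, 6, 9, 14, 10, 11, 1, 13, 7]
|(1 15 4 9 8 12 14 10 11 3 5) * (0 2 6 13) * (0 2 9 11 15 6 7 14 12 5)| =|(0 9 8 5 1 6 13 2 7 14 10 15 4 11 3)| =15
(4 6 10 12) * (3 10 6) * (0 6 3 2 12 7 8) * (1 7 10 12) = [6, 7, 1, 12, 2, 5, 3, 8, 0, 9, 10, 11, 4] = (0 6 3 12 4 2 1 7 8)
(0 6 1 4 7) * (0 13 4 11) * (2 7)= (0 6 1 11)(2 7 13 4)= [6, 11, 7, 3, 2, 5, 1, 13, 8, 9, 10, 0, 12, 4]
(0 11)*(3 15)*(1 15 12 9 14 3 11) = [1, 15, 2, 12, 4, 5, 6, 7, 8, 14, 10, 0, 9, 13, 3, 11] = (0 1 15 11)(3 12 9 14)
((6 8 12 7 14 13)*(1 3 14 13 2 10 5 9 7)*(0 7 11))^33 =(0 12 10 7 1 5 13 3 9 6 14 11 8 2)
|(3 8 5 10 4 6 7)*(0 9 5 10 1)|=12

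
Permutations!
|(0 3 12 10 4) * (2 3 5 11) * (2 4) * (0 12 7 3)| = 14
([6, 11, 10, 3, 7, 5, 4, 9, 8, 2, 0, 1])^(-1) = [10, 11, 9, 3, 6, 5, 0, 4, 8, 7, 2, 1]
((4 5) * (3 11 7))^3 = (11)(4 5)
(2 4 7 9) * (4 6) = (2 6 4 7 9) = [0, 1, 6, 3, 7, 5, 4, 9, 8, 2]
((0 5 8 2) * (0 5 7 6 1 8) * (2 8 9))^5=((0 7 6 1 9 2 5))^5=(0 2 1 7 5 9 6)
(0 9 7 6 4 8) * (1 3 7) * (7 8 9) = [7, 3, 2, 8, 9, 5, 4, 6, 0, 1] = (0 7 6 4 9 1 3 8)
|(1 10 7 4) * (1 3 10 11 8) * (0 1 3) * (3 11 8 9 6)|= |(0 1 8 11 9 6 3 10 7 4)|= 10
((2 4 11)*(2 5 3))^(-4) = ((2 4 11 5 3))^(-4) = (2 4 11 5 3)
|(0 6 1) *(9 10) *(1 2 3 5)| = 6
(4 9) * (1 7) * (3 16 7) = (1 3 16 7)(4 9) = [0, 3, 2, 16, 9, 5, 6, 1, 8, 4, 10, 11, 12, 13, 14, 15, 7]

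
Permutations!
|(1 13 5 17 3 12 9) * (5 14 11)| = |(1 13 14 11 5 17 3 12 9)| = 9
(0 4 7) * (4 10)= (0 10 4 7)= [10, 1, 2, 3, 7, 5, 6, 0, 8, 9, 4]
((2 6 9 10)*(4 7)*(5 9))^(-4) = ((2 6 5 9 10)(4 7))^(-4) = (2 6 5 9 10)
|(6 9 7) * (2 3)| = |(2 3)(6 9 7)| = 6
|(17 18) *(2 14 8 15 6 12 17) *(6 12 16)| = 14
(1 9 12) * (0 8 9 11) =(0 8 9 12 1 11) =[8, 11, 2, 3, 4, 5, 6, 7, 9, 12, 10, 0, 1]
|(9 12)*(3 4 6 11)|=4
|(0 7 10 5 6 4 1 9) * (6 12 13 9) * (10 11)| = 24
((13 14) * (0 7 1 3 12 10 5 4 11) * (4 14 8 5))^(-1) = ((0 7 1 3 12 10 4 11)(5 14 13 8))^(-1) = (0 11 4 10 12 3 1 7)(5 8 13 14)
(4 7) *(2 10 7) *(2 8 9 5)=[0, 1, 10, 3, 8, 2, 6, 4, 9, 5, 7]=(2 10 7 4 8 9 5)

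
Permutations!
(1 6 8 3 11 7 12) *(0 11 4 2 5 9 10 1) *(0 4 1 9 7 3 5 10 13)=(0 11 3 1 6 8 5 7 12 4 2 10 9 13)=[11, 6, 10, 1, 2, 7, 8, 12, 5, 13, 9, 3, 4, 0]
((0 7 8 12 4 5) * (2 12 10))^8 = (12)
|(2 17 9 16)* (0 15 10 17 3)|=|(0 15 10 17 9 16 2 3)|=8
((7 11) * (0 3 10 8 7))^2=(0 10 7)(3 8 11)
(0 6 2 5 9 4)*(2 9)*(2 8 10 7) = (0 6 9 4)(2 5 8 10 7) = [6, 1, 5, 3, 0, 8, 9, 2, 10, 4, 7]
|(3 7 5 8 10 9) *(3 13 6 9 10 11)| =|(3 7 5 8 11)(6 9 13)| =15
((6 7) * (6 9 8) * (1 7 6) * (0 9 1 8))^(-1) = ((0 9)(1 7))^(-1) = (0 9)(1 7)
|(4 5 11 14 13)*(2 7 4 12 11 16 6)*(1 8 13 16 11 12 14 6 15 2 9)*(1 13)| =22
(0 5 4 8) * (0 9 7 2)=(0 5 4 8 9 7 2)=[5, 1, 0, 3, 8, 4, 6, 2, 9, 7]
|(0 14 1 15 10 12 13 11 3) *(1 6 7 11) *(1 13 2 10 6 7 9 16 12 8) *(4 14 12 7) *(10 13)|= 14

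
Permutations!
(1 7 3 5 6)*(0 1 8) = (0 1 7 3 5 6 8) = [1, 7, 2, 5, 4, 6, 8, 3, 0]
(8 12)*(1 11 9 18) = (1 11 9 18)(8 12) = [0, 11, 2, 3, 4, 5, 6, 7, 12, 18, 10, 9, 8, 13, 14, 15, 16, 17, 1]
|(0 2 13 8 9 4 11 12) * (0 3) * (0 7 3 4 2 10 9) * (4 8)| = 18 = |(0 10 9 2 13 4 11 12 8)(3 7)|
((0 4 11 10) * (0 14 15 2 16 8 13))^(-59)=(0 4 11 10 14 15 2 16 8 13)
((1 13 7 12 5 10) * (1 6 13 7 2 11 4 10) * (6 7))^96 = ((1 6 13 2 11 4 10 7 12 5))^96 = (1 10 13 12 11)(2 5 4 6 7)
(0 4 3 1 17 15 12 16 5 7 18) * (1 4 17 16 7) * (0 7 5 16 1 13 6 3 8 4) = [17, 1, 2, 0, 8, 13, 3, 18, 4, 9, 10, 11, 5, 6, 14, 12, 16, 15, 7] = (0 17 15 12 5 13 6 3)(4 8)(7 18)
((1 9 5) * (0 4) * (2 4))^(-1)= (0 4 2)(1 5 9)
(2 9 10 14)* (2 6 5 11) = (2 9 10 14 6 5 11) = [0, 1, 9, 3, 4, 11, 5, 7, 8, 10, 14, 2, 12, 13, 6]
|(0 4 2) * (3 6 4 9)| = |(0 9 3 6 4 2)| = 6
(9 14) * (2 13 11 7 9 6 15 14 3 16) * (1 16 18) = (1 16 2 13 11 7 9 3 18)(6 15 14) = [0, 16, 13, 18, 4, 5, 15, 9, 8, 3, 10, 7, 12, 11, 6, 14, 2, 17, 1]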